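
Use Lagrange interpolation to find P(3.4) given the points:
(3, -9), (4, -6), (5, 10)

Lagrange interpolation formula:
P(x) = Σ yᵢ × Lᵢ(x)
where Lᵢ(x) = Π_{j≠i} (x - xⱼ)/(xᵢ - xⱼ)

L_0(3.4) = (3.4 - 4)/(3 - 4) × (3.4 - 5)/(3 - 5) = 0.480000
L_1(3.4) = (3.4 - 3)/(4 - 3) × (3.4 - 5)/(4 - 5) = 0.640000
L_2(3.4) = (3.4 - 3)/(5 - 3) × (3.4 - 4)/(5 - 4) = -0.120000

P(3.4) = (-9)×L_0(3.4) + (-6)×L_1(3.4) + 10×L_2(3.4)
P(3.4) = -9.360000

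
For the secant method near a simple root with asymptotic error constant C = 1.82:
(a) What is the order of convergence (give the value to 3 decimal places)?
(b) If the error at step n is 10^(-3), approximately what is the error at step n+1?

(a) Secant method has superlinear convergence with order φ = (1+√5)/2 ≈ 1.618.
    This means |e_{n+1}| ≈ C|e_n|^1.618.

(b) With |e_n| = 10^(-3) and C = 1.82:
    |e_{n+1}| ≈ 1.82 × (10^(-3))^1.618 = 1.82 × 10^(-4.85)

(a) ≈ 1.618 (golden ratio); (b) |e_{n+1}| ≈ 2.547e-05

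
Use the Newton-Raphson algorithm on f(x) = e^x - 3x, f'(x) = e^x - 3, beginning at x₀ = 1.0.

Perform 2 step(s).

f(x) = e^x - 3x
f'(x) = e^x - 3
x₀ = 1.0

Newton-Raphson formula: x_{n+1} = x_n - f(x_n)/f'(x_n)

Iteration 1:
  f(1.000000) = -0.281718
  f'(1.000000) = -0.281718
  x_1 = 1.000000 - (-0.281718)/(-0.281718) = 0.000000
Iteration 2:
  f(0.000000) = 1.000000
  f'(0.000000) = -2.000000
  x_2 = 0.000000 - 1.000000/(-2.000000) = 0.500000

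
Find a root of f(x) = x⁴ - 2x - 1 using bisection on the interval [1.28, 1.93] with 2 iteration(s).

f(x) = x⁴ - 2x - 1
Initial interval: [1.28, 1.93]

Iteration 1:
  c_1 = (1.280000 + 1.930000)/2 = 1.605000
  f(c_1) = f(1.605000) = 2.425905
  f(a) × f(c) < 0, new interval: [1.280000, 1.605000]
Iteration 2:
  c_2 = (1.280000 + 1.605000)/2 = 1.442500
  f(c_2) = f(1.442500) = 0.444755
  f(a) × f(c) < 0, new interval: [1.280000, 1.442500]

After 2 iteration(s), the approximation is c_2 = 1.442500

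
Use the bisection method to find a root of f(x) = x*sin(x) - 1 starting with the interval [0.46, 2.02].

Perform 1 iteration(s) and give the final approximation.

f(x) = x*sin(x) - 1
Initial interval: [0.46, 2.02]

Iteration 1:
  c_1 = (0.460000 + 2.020000)/2 = 1.240000
  f(c_1) = f(1.240000) = 0.172772
  f(a) × f(c) < 0, new interval: [0.460000, 1.240000]

After 1 iteration(s), the approximation is c_1 = 1.240000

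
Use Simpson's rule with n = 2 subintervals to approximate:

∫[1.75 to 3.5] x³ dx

f(x) = x³
a = 1.75, b = 3.5, n = 2
h = (b - a)/n = 0.875000

Simpson's rule: (h/3)[f(x₀) + 4f(x₁) + 2f(x₂) + ... + f(xₙ)]

x_0 = 1.7500, f(x_0) = 5.359375, coefficient = 1
x_1 = 2.6250, f(x_1) = 18.087891, coefficient = 4
x_2 = 3.5000, f(x_2) = 42.875000, coefficient = 1

I ≈ (0.875000/3) × 120.585938 = 35.170898
Exact value: 35.170898
Error: 0.000000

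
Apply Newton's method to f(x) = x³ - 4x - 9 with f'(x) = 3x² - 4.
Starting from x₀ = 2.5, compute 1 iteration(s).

f(x) = x³ - 4x - 9
f'(x) = 3x² - 4
x₀ = 2.5

Newton-Raphson formula: x_{n+1} = x_n - f(x_n)/f'(x_n)

Iteration 1:
  f(2.500000) = -3.375000
  f'(2.500000) = 14.750000
  x_1 = 2.500000 - (-3.375000)/14.750000 = 2.728814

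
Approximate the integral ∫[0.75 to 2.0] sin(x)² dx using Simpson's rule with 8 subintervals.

f(x) = sin(x)²
a = 0.75, b = 2.0, n = 8
h = (b - a)/n = 0.156250

Simpson's rule: (h/3)[f(x₀) + 4f(x₁) + 2f(x₂) + ... + f(xₙ)]

x_0 = 0.7500, f(x_0) = 0.464631, coefficient = 1
x_1 = 0.9062, f(x_1) = 0.619679, coefficient = 4
x_2 = 1.0625, f(x_2) = 0.763133, coefficient = 2
x_3 = 1.2188, f(x_3) = 0.881100, coefficient = 4
x_4 = 1.3750, f(x_4) = 0.962151, coefficient = 2
x_5 = 1.5312, f(x_5) = 0.998437, coefficient = 4
x_6 = 1.6875, f(x_6) = 0.986442, coefficient = 2
x_7 = 1.8438, f(x_7) = 0.927328, coefficient = 4
x_8 = 2.0000, f(x_8) = 0.826822, coefficient = 1

I ≈ (0.156250/3) × 20.421079 = 1.063598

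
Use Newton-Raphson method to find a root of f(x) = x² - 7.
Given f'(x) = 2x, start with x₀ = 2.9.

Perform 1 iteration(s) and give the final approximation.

f(x) = x² - 7
f'(x) = 2x
x₀ = 2.9

Newton-Raphson formula: x_{n+1} = x_n - f(x_n)/f'(x_n)

Iteration 1:
  f(2.900000) = 1.410000
  f'(2.900000) = 5.800000
  x_1 = 2.900000 - 1.410000/5.800000 = 2.656897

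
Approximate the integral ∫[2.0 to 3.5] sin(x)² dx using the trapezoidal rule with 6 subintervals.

f(x) = sin(x)²
a = 2.0, b = 3.5, n = 6
h = (b - a)/n = 0.250000

Trapezoidal rule: (h/2)[f(x₀) + 2f(x₁) + 2f(x₂) + ... + f(xₙ)]

x_0 = 2.0000, f(x_0) = 0.826822, coefficient = 1
x_1 = 2.2500, f(x_1) = 0.605398, coefficient = 2
x_2 = 2.5000, f(x_2) = 0.358169, coefficient = 2
x_3 = 2.7500, f(x_3) = 0.145665, coefficient = 2
x_4 = 3.0000, f(x_4) = 0.019915, coefficient = 2
x_5 = 3.2500, f(x_5) = 0.011706, coefficient = 2
x_6 = 3.5000, f(x_6) = 0.123049, coefficient = 1

I ≈ (0.250000/2) × 3.231577 = 0.403947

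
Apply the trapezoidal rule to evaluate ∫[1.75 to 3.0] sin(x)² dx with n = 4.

f(x) = sin(x)²
a = 1.75, b = 3.0, n = 4
h = (b - a)/n = 0.312500

Trapezoidal rule: (h/2)[f(x₀) + 2f(x₁) + 2f(x₂) + ... + f(xₙ)]

x_0 = 1.7500, f(x_0) = 0.968228, coefficient = 1
x_1 = 2.0625, f(x_1) = 0.777095, coefficient = 2
x_2 = 2.3750, f(x_2) = 0.481199, coefficient = 2
x_3 = 2.6875, f(x_3) = 0.192411, coefficient = 2
x_4 = 3.0000, f(x_4) = 0.019915, coefficient = 1

I ≈ (0.312500/2) × 3.889553 = 0.607743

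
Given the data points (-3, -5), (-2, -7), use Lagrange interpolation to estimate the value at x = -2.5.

Lagrange interpolation formula:
P(x) = Σ yᵢ × Lᵢ(x)
where Lᵢ(x) = Π_{j≠i} (x - xⱼ)/(xᵢ - xⱼ)

L_0(-2.5) = (-2.5 - (-2))/(-3 - (-2)) = 0.500000
L_1(-2.5) = (-2.5 - (-3))/(-2 - (-3)) = 0.500000

P(-2.5) = (-5)×L_0(-2.5) + (-7)×L_1(-2.5)
P(-2.5) = -6.000000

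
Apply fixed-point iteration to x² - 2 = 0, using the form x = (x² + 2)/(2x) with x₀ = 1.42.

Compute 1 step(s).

Equation: x² - 2 = 0
Fixed-point form: x = (x² + 2)/(2x)
x₀ = 1.42

x_1 = g(1.420000) = 1.414225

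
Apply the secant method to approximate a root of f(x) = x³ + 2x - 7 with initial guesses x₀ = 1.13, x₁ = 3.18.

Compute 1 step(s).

f(x) = x³ + 2x - 7
x₀ = 1.13, x₁ = 3.18

Secant formula: x_{n+1} = x_n - f(x_n)(x_n - x_{n-1})/(f(x_n) - f(x_{n-1}))

Iteration 1:
  f(1.130000) = -3.297103
  f(3.180000) = 31.517432
  x_2 = 3.180000 - 31.517432×(3.180000 - 1.130000)/(31.517432 - (-3.297103))
       = 1.324145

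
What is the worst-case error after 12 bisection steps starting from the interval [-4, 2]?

Bisection error bound: |error| ≤ (b-a)/2^n
|error| ≤ (2 - (-4))/2^12 = 6/2^12
|error| ≤ 0.0014648438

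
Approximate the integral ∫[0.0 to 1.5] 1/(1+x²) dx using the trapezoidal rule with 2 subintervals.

f(x) = 1/(1+x²)
a = 0.0, b = 1.5, n = 2
h = (b - a)/n = 0.750000

Trapezoidal rule: (h/2)[f(x₀) + 2f(x₁) + 2f(x₂) + ... + f(xₙ)]

x_0 = 0.0000, f(x_0) = 1.000000, coefficient = 1
x_1 = 0.7500, f(x_1) = 0.640000, coefficient = 2
x_2 = 1.5000, f(x_2) = 0.307692, coefficient = 1

I ≈ (0.750000/2) × 2.587692 = 0.970385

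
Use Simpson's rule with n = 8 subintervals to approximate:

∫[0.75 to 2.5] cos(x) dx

f(x) = cos(x)
a = 0.75, b = 2.5, n = 8
h = (b - a)/n = 0.218750

Simpson's rule: (h/3)[f(x₀) + 4f(x₁) + 2f(x₂) + ... + f(xₙ)]

x_0 = 0.7500, f(x_0) = 0.731689, coefficient = 1
x_1 = 0.9688, f(x_1) = 0.566330, coefficient = 4
x_2 = 1.1875, f(x_2) = 0.373980, coefficient = 2
x_3 = 1.4062, f(x_3) = 0.163805, coefficient = 4
x_4 = 1.6250, f(x_4) = -0.054177, coefficient = 2
x_5 = 1.8438, f(x_5) = -0.269577, coefficient = 4
x_6 = 2.0625, f(x_6) = -0.472128, coefficient = 2
x_7 = 2.2812, f(x_7) = -0.652178, coefficient = 4
x_8 = 2.5000, f(x_8) = -0.801144, coefficient = 1

I ≈ (0.218750/3) × -1.140585 = -0.083168
Exact value: -0.083167
Error: 0.000001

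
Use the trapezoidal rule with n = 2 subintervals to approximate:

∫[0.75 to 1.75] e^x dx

f(x) = e^x
a = 0.75, b = 1.75, n = 2
h = (b - a)/n = 0.500000

Trapezoidal rule: (h/2)[f(x₀) + 2f(x₁) + 2f(x₂) + ... + f(xₙ)]

x_0 = 0.7500, f(x_0) = 2.117000, coefficient = 1
x_1 = 1.2500, f(x_1) = 3.490343, coefficient = 2
x_2 = 1.7500, f(x_2) = 5.754603, coefficient = 1

I ≈ (0.500000/2) × 14.852289 = 3.713072
Exact value: 3.637603
Error: 0.075469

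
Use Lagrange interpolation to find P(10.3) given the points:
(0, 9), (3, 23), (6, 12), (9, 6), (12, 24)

Lagrange interpolation formula:
P(x) = Σ yᵢ × Lᵢ(x)
where Lᵢ(x) = Π_{j≠i} (x - xⱼ)/(xᵢ - xⱼ)

L_0(10.3) = (10.3 - 3)/(0 - 3) × (10.3 - 6)/(0 - 6) × (10.3 - 9)/(0 - 9) × (10.3 - 12)/(0 - 12) = -0.035685
L_1(10.3) = (10.3 - 0)/(3 - 0) × (10.3 - 6)/(3 - 6) × (10.3 - 9)/(3 - 9) × (10.3 - 12)/(3 - 12) = 0.201401
L_2(10.3) = (10.3 - 0)/(6 - 0) × (10.3 - 3)/(6 - 3) × (10.3 - 9)/(6 - 9) × (10.3 - 12)/(6 - 12) = -0.512870
L_3(10.3) = (10.3 - 0)/(9 - 0) × (10.3 - 3)/(9 - 3) × (10.3 - 6)/(9 - 6) × (10.3 - 12)/(9 - 12) = 1.130944
L_4(10.3) = (10.3 - 0)/(12 - 0) × (10.3 - 3)/(12 - 3) × (10.3 - 6)/(12 - 6) × (10.3 - 9)/(12 - 9) = 0.216210

P(10.3) = 9×L_0(10.3) + 23×L_1(10.3) + 12×L_2(10.3) + 6×L_3(10.3) + 24×L_4(10.3)
P(10.3) = 10.131320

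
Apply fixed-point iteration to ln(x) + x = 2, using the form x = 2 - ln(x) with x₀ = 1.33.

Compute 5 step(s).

Equation: ln(x) + x = 2
Fixed-point form: x = 2 - ln(x)
x₀ = 1.33

x_1 = g(1.330000) = 1.714821
x_2 = g(1.714821) = 1.460691
x_3 = g(1.460691) = 1.621090
x_4 = g(1.621090) = 1.516901
x_5 = g(1.516901) = 1.583330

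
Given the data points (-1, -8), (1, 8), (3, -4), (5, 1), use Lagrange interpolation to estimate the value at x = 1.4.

Lagrange interpolation formula:
P(x) = Σ yᵢ × Lᵢ(x)
where Lᵢ(x) = Π_{j≠i} (x - xⱼ)/(xᵢ - xⱼ)

L_0(1.4) = (1.4 - 1)/(-1 - 1) × (1.4 - 3)/(-1 - 3) × (1.4 - 5)/(-1 - 5) = -0.048000
L_1(1.4) = (1.4 - (-1))/(1 - (-1)) × (1.4 - 3)/(1 - 3) × (1.4 - 5)/(1 - 5) = 0.864000
L_2(1.4) = (1.4 - (-1))/(3 - (-1)) × (1.4 - 1)/(3 - 1) × (1.4 - 5)/(3 - 5) = 0.216000
L_3(1.4) = (1.4 - (-1))/(5 - (-1)) × (1.4 - 1)/(5 - 1) × (1.4 - 3)/(5 - 3) = -0.032000

P(1.4) = (-8)×L_0(1.4) + 8×L_1(1.4) + (-4)×L_2(1.4) + 1×L_3(1.4)
P(1.4) = 6.400000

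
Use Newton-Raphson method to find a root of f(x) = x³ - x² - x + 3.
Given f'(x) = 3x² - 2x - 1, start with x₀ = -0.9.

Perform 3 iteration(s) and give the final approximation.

f(x) = x³ - x² - x + 3
f'(x) = 3x² - 2x - 1
x₀ = -0.9

Newton-Raphson formula: x_{n+1} = x_n - f(x_n)/f'(x_n)

Iteration 1:
  f(-0.900000) = 2.361000
  f'(-0.900000) = 3.230000
  x_1 = -0.900000 - 2.361000/3.230000 = -1.630960
Iteration 2:
  f(-1.630960) = -2.367471
  f'(-1.630960) = 10.242009
  x_2 = -1.630960 - (-2.367471)/10.242009 = -1.399807
Iteration 3:
  f(-1.399807) = -0.302516
  f'(-1.399807) = 7.677990
  x_3 = -1.399807 - (-0.302516)/7.677990 = -1.360406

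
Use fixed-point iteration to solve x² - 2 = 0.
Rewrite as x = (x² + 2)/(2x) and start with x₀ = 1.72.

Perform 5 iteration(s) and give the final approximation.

Equation: x² - 2 = 0
Fixed-point form: x = (x² + 2)/(2x)
x₀ = 1.72

x_1 = g(1.720000) = 1.441395
x_2 = g(1.441395) = 1.414470
x_3 = g(1.414470) = 1.414214
x_4 = g(1.414214) = 1.414214
x_5 = g(1.414214) = 1.414214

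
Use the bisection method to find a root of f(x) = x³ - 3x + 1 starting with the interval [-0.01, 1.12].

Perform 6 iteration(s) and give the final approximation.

f(x) = x³ - 3x + 1
Initial interval: [-0.01, 1.12]

Iteration 1:
  c_1 = (-0.010000 + 1.120000)/2 = 0.555000
  f(c_1) = f(0.555000) = -0.494046
  f(a) × f(c) < 0, new interval: [-0.010000, 0.555000]
Iteration 2:
  c_2 = (-0.010000 + 0.555000)/2 = 0.272500
  f(c_2) = f(0.272500) = 0.202735
  f(a) × f(c) ≥ 0, new interval: [0.272500, 0.555000]
Iteration 3:
  c_3 = (0.272500 + 0.555000)/2 = 0.413750
  f(c_3) = f(0.413750) = -0.170421
  f(a) × f(c) < 0, new interval: [0.272500, 0.413750]
Iteration 4:
  c_4 = (0.272500 + 0.413750)/2 = 0.343125
  f(c_4) = f(0.343125) = 0.011023
  f(a) × f(c) ≥ 0, new interval: [0.343125, 0.413750]
Iteration 5:
  c_5 = (0.343125 + 0.413750)/2 = 0.378438
  f(c_5) = f(0.378438) = -0.081115
  f(a) × f(c) < 0, new interval: [0.343125, 0.378438]
Iteration 6:
  c_6 = (0.343125 + 0.378438)/2 = 0.360781
  f(c_6) = f(0.360781) = -0.035383
  f(a) × f(c) < 0, new interval: [0.343125, 0.360781]

After 6 iteration(s), the approximation is c_6 = 0.360781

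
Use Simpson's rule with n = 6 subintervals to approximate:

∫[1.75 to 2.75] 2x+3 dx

f(x) = 2x+3
a = 1.75, b = 2.75, n = 6
h = (b - a)/n = 0.166667

Simpson's rule: (h/3)[f(x₀) + 4f(x₁) + 2f(x₂) + ... + f(xₙ)]

x_0 = 1.7500, f(x_0) = 6.500000, coefficient = 1
x_1 = 1.9167, f(x_1) = 6.833333, coefficient = 4
x_2 = 2.0833, f(x_2) = 7.166667, coefficient = 2
x_3 = 2.2500, f(x_3) = 7.500000, coefficient = 4
x_4 = 2.4167, f(x_4) = 7.833333, coefficient = 2
x_5 = 2.5833, f(x_5) = 8.166667, coefficient = 4
x_6 = 2.7500, f(x_6) = 8.500000, coefficient = 1

I ≈ (0.166667/3) × 135.000000 = 7.500000
Exact value: 7.500000
Error: 0.000000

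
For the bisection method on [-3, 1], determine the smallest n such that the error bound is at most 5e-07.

We need (b-a)/2^n ≤ 5e-07
(1 - (-3))/2^n ≤ 5e-07
4/2^n ≤ 5e-07
2^n ≥ 8000000
n ≥ log₂(8000000) = 22.93
n ≥ 23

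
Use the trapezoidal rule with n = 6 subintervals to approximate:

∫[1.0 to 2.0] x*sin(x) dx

f(x) = x*sin(x)
a = 1.0, b = 2.0, n = 6
h = (b - a)/n = 0.166667

Trapezoidal rule: (h/2)[f(x₀) + 2f(x₁) + 2f(x₂) + ... + f(xₙ)]

x_0 = 1.0000, f(x_0) = 0.841471, coefficient = 1
x_1 = 1.1667, f(x_1) = 1.072686, coefficient = 2
x_2 = 1.3333, f(x_2) = 1.295917, coefficient = 2
x_3 = 1.5000, f(x_3) = 1.496242, coefficient = 2
x_4 = 1.6667, f(x_4) = 1.659013, coefficient = 2
x_5 = 1.8333, f(x_5) = 1.770514, coefficient = 2
x_6 = 2.0000, f(x_6) = 1.818595, coefficient = 1

I ≈ (0.166667/2) × 17.248810 = 1.437401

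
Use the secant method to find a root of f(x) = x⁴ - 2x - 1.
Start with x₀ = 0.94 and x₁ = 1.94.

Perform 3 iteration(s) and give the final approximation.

f(x) = x⁴ - 2x - 1
x₀ = 0.94, x₁ = 1.94

Secant formula: x_{n+1} = x_n - f(x_n)(x_n - x_{n-1})/(f(x_n) - f(x_{n-1}))

Iteration 1:
  f(0.940000) = -2.099251
  f(1.940000) = 9.284685
  x_2 = 1.940000 - 9.284685×(1.940000 - 0.940000)/(9.284685 - (-2.099251))
       = 1.124405
Iteration 2:
  f(1.940000) = 9.284685
  f(1.124405) = -1.650391
  x_3 = 1.124405 - (-1.650391)×(1.124405 - 1.940000)/(-1.650391 - 9.284685)
       = 1.247499
Iteration 3:
  f(1.124405) = -1.650391
  f(1.247499) = -1.073070
  x_4 = 1.247499 - (-1.073070)×(1.247499 - 1.124405)/(-1.073070 - (-1.650391))
       = 1.476296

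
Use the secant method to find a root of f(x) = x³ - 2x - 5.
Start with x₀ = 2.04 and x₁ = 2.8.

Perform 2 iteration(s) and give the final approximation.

f(x) = x³ - 2x - 5
x₀ = 2.04, x₁ = 2.8

Secant formula: x_{n+1} = x_n - f(x_n)(x_n - x_{n-1})/(f(x_n) - f(x_{n-1}))

Iteration 1:
  f(2.040000) = -0.590336
  f(2.800000) = 11.352000
  x_2 = 2.800000 - 11.352000×(2.800000 - 2.040000)/(11.352000 - (-0.590336))
       = 2.077568
Iteration 2:
  f(2.800000) = 11.352000
  f(2.077568) = -0.187747
  x_3 = 2.077568 - (-0.187747)×(2.077568 - 2.800000)/(-0.187747 - 11.352000)
       = 2.089322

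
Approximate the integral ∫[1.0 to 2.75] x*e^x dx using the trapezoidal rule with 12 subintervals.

f(x) = x*e^x
a = 1.0, b = 2.75, n = 12
h = (b - a)/n = 0.145833

Trapezoidal rule: (h/2)[f(x₀) + 2f(x₁) + 2f(x₂) + ... + f(xₙ)]

x_0 = 1.0000, f(x_0) = 2.718282, coefficient = 1
x_1 = 1.1458, f(x_1) = 3.603716, coefficient = 2
x_2 = 1.2917, f(x_2) = 4.700176, coefficient = 2
x_3 = 1.4375, f(x_3) = 6.052101, coefficient = 2
x_4 = 1.5833, f(x_4) = 7.712679, coefficient = 2
x_5 = 1.7292, f(x_5) = 9.745506, coefficient = 2
x_6 = 1.8750, f(x_6) = 12.226536, coefficient = 2
x_7 = 2.0208, f(x_7) = 15.246398, coefficient = 2
x_8 = 2.1667, f(x_8) = 18.913133, coefficient = 2
x_9 = 2.3125, f(x_9) = 23.355423, coefficient = 2
x_10 = 2.4583, f(x_10) = 28.726411, coefficient = 2
x_11 = 2.6042, f(x_11) = 35.208213, coefficient = 2
x_12 = 2.7500, f(x_12) = 43.017238, coefficient = 1

I ≈ (0.145833/2) × 376.716106 = 27.468883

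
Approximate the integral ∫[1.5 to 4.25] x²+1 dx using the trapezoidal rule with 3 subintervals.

f(x) = x²+1
a = 1.5, b = 4.25, n = 3
h = (b - a)/n = 0.916667

Trapezoidal rule: (h/2)[f(x₀) + 2f(x₁) + 2f(x₂) + ... + f(xₙ)]

x_0 = 1.5000, f(x_0) = 3.250000, coefficient = 1
x_1 = 2.4167, f(x_1) = 6.840278, coefficient = 2
x_2 = 3.3333, f(x_2) = 12.111111, coefficient = 2
x_3 = 4.2500, f(x_3) = 19.062500, coefficient = 1

I ≈ (0.916667/2) × 60.215278 = 27.598669
Exact value: 27.213542
Error: 0.385127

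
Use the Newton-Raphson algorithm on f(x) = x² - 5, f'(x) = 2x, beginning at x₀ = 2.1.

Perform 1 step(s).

f(x) = x² - 5
f'(x) = 2x
x₀ = 2.1

Newton-Raphson formula: x_{n+1} = x_n - f(x_n)/f'(x_n)

Iteration 1:
  f(2.100000) = -0.590000
  f'(2.100000) = 4.200000
  x_1 = 2.100000 - (-0.590000)/4.200000 = 2.240476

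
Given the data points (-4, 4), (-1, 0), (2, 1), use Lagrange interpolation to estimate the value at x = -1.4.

Lagrange interpolation formula:
P(x) = Σ yᵢ × Lᵢ(x)
where Lᵢ(x) = Π_{j≠i} (x - xⱼ)/(xᵢ - xⱼ)

L_0(-1.4) = (-1.4 - (-1))/(-4 - (-1)) × (-1.4 - 2)/(-4 - 2) = 0.075556
L_1(-1.4) = (-1.4 - (-4))/(-1 - (-4)) × (-1.4 - 2)/(-1 - 2) = 0.982222
L_2(-1.4) = (-1.4 - (-4))/(2 - (-4)) × (-1.4 - (-1))/(2 - (-1)) = -0.057778

P(-1.4) = 4×L_0(-1.4) + 0×L_1(-1.4) + 1×L_2(-1.4)
P(-1.4) = 0.244444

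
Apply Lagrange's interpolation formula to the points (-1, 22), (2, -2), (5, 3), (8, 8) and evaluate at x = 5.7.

Lagrange interpolation formula:
P(x) = Σ yᵢ × Lᵢ(x)
where Lᵢ(x) = Π_{j≠i} (x - xⱼ)/(xᵢ - xⱼ)

L_0(5.7) = (5.7 - 2)/(-1 - 2) × (5.7 - 5)/(-1 - 5) × (5.7 - 8)/(-1 - 8) = 0.036772
L_1(5.7) = (5.7 - (-1))/(2 - (-1)) × (5.7 - 5)/(2 - 5) × (5.7 - 8)/(2 - 8) = -0.199759
L_2(5.7) = (5.7 - (-1))/(5 - (-1)) × (5.7 - 2)/(5 - 2) × (5.7 - 8)/(5 - 8) = 1.055870
L_3(5.7) = (5.7 - (-1))/(8 - (-1)) × (5.7 - 2)/(8 - 2) × (5.7 - 5)/(8 - 5) = 0.107117

P(5.7) = 22×L_0(5.7) + (-2)×L_1(5.7) + 3×L_2(5.7) + 8×L_3(5.7)
P(5.7) = 5.233043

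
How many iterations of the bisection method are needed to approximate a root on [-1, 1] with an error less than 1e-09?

We need (b-a)/2^n ≤ 1e-09
(1 - (-1))/2^n ≤ 1e-09
2/2^n ≤ 1e-09
2^n ≥ 2000000000
n ≥ log₂(2000000000) = 30.90
n ≥ 31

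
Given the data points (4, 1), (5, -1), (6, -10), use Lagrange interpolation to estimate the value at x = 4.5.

Lagrange interpolation formula:
P(x) = Σ yᵢ × Lᵢ(x)
where Lᵢ(x) = Π_{j≠i} (x - xⱼ)/(xᵢ - xⱼ)

L_0(4.5) = (4.5 - 5)/(4 - 5) × (4.5 - 6)/(4 - 6) = 0.375000
L_1(4.5) = (4.5 - 4)/(5 - 4) × (4.5 - 6)/(5 - 6) = 0.750000
L_2(4.5) = (4.5 - 4)/(6 - 4) × (4.5 - 5)/(6 - 5) = -0.125000

P(4.5) = 1×L_0(4.5) + (-1)×L_1(4.5) + (-10)×L_2(4.5)
P(4.5) = 0.875000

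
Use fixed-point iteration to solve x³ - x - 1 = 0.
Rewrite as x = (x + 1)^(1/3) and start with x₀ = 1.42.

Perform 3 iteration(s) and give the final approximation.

Equation: x³ - x - 1 = 0
Fixed-point form: x = (x + 1)^(1/3)
x₀ = 1.42

x_1 = g(1.420000) = 1.342575
x_2 = g(1.342575) = 1.328101
x_3 = g(1.328101) = 1.325360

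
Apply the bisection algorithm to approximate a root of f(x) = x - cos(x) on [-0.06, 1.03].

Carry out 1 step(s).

f(x) = x - cos(x)
Initial interval: [-0.06, 1.03]

Iteration 1:
  c_1 = (-0.060000 + 1.030000)/2 = 0.485000
  f(c_1) = f(0.485000) = -0.399675
  f(a) × f(c) ≥ 0, new interval: [0.485000, 1.030000]

After 1 iteration(s), the approximation is c_1 = 0.485000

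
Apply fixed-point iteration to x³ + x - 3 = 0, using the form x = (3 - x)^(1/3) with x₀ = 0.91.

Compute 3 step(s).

Equation: x³ + x - 3 = 0
Fixed-point form: x = (3 - x)^(1/3)
x₀ = 0.91

x_1 = g(0.910000) = 1.278543
x_2 = g(1.278543) = 1.198483
x_3 = g(1.198483) = 1.216782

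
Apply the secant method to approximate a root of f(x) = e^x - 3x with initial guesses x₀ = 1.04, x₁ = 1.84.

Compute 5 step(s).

f(x) = e^x - 3x
x₀ = 1.04, x₁ = 1.84

Secant formula: x_{n+1} = x_n - f(x_n)(x_n - x_{n-1})/(f(x_n) - f(x_{n-1}))

Iteration 1:
  f(1.040000) = -0.290783
  f(1.840000) = 0.776538
  x_2 = 1.840000 - 0.776538×(1.840000 - 1.040000)/(0.776538 - (-0.290783))
       = 1.257953
Iteration 2:
  f(1.840000) = 0.776538
  f(1.257953) = -0.255646
  x_3 = 1.257953 - (-0.255646)×(1.257953 - 1.840000)/(-0.255646 - 0.776538)
       = 1.402112
Iteration 3:
  f(1.257953) = -0.255646
  f(1.402112) = -0.142563
  x_4 = 1.402112 - (-0.142563)×(1.402112 - 1.257953)/(-0.142563 - (-0.255646))
       = 1.583849
Iteration 4:
  f(1.402112) = -0.142563
  f(1.583849) = 0.122132
  x_5 = 1.583849 - 0.122132×(1.583849 - 1.402112)/(0.122132 - (-0.142563))
       = 1.499994
Iteration 5:
  f(1.583849) = 0.122132
  f(1.499994) = -0.018319
  x_6 = 1.499994 - (-0.018319)×(1.499994 - 1.583849)/(-0.018319 - 0.122132)
       = 1.510932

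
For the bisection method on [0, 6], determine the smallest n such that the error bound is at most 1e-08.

We need (b-a)/2^n ≤ 1e-08
(6 - 0)/2^n ≤ 1e-08
6/2^n ≤ 1e-08
2^n ≥ 600000000
n ≥ log₂(600000000) = 29.16
n ≥ 30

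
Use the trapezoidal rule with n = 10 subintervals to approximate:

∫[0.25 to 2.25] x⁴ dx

f(x) = x⁴
a = 0.25, b = 2.25, n = 10
h = (b - a)/n = 0.200000

Trapezoidal rule: (h/2)[f(x₀) + 2f(x₁) + 2f(x₂) + ... + f(xₙ)]

x_0 = 0.2500, f(x_0) = 0.003906, coefficient = 1
x_1 = 0.4500, f(x_1) = 0.041006, coefficient = 2
x_2 = 0.6500, f(x_2) = 0.178506, coefficient = 2
x_3 = 0.8500, f(x_3) = 0.522006, coefficient = 2
x_4 = 1.0500, f(x_4) = 1.215506, coefficient = 2
x_5 = 1.2500, f(x_5) = 2.441406, coefficient = 2
x_6 = 1.4500, f(x_6) = 4.420506, coefficient = 2
x_7 = 1.6500, f(x_7) = 7.412006, coefficient = 2
x_8 = 1.8500, f(x_8) = 11.713506, coefficient = 2
x_9 = 2.0500, f(x_9) = 17.661006, coefficient = 2
x_10 = 2.2500, f(x_10) = 25.628906, coefficient = 1

I ≈ (0.200000/2) × 116.843725 = 11.684373
Exact value: 11.532812
Error: 0.151560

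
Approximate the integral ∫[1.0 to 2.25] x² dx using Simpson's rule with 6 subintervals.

f(x) = x²
a = 1.0, b = 2.25, n = 6
h = (b - a)/n = 0.208333

Simpson's rule: (h/3)[f(x₀) + 4f(x₁) + 2f(x₂) + ... + f(xₙ)]

x_0 = 1.0000, f(x_0) = 1.000000, coefficient = 1
x_1 = 1.2083, f(x_1) = 1.460069, coefficient = 4
x_2 = 1.4167, f(x_2) = 2.006944, coefficient = 2
x_3 = 1.6250, f(x_3) = 2.640625, coefficient = 4
x_4 = 1.8333, f(x_4) = 3.361111, coefficient = 2
x_5 = 2.0417, f(x_5) = 4.168403, coefficient = 4
x_6 = 2.2500, f(x_6) = 5.062500, coefficient = 1

I ≈ (0.208333/3) × 49.875000 = 3.463542
Exact value: 3.463542
Error: 0.000000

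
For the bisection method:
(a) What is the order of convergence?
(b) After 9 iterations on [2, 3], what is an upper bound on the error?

(a) Bisection has linear (order 1) convergence; the error is halved each step.

(b) Error bound = (b-a)/2^n = (3 - 2)/2^{9}
    = 1/2^{9}

(a) 1 (linear); (b) error ≤ 1.95e-03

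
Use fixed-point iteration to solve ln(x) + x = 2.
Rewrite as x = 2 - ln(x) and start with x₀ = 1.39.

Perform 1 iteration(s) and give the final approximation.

Equation: ln(x) + x = 2
Fixed-point form: x = 2 - ln(x)
x₀ = 1.39

x_1 = g(1.390000) = 1.670696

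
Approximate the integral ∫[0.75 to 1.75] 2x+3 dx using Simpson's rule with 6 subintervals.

f(x) = 2x+3
a = 0.75, b = 1.75, n = 6
h = (b - a)/n = 0.166667

Simpson's rule: (h/3)[f(x₀) + 4f(x₁) + 2f(x₂) + ... + f(xₙ)]

x_0 = 0.7500, f(x_0) = 4.500000, coefficient = 1
x_1 = 0.9167, f(x_1) = 4.833333, coefficient = 4
x_2 = 1.0833, f(x_2) = 5.166667, coefficient = 2
x_3 = 1.2500, f(x_3) = 5.500000, coefficient = 4
x_4 = 1.4167, f(x_4) = 5.833333, coefficient = 2
x_5 = 1.5833, f(x_5) = 6.166667, coefficient = 4
x_6 = 1.7500, f(x_6) = 6.500000, coefficient = 1

I ≈ (0.166667/3) × 99.000000 = 5.500000
Exact value: 5.500000
Error: 0.000000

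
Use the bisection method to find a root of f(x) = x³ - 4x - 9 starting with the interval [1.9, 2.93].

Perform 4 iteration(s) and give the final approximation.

f(x) = x³ - 4x - 9
Initial interval: [1.9, 2.93]

Iteration 1:
  c_1 = (1.900000 + 2.930000)/2 = 2.415000
  f(c_1) = f(2.415000) = -4.575177
  f(a) × f(c) ≥ 0, new interval: [2.415000, 2.930000]
Iteration 2:
  c_2 = (2.415000 + 2.930000)/2 = 2.672500
  f(c_2) = f(2.672500) = -0.602320
  f(a) × f(c) ≥ 0, new interval: [2.672500, 2.930000]
Iteration 3:
  c_3 = (2.672500 + 2.930000)/2 = 2.801250
  f(c_3) = f(2.801250) = 1.776413
  f(a) × f(c) < 0, new interval: [2.672500, 2.801250]
Iteration 4:
  c_4 = (2.672500 + 2.801250)/2 = 2.736875
  f(c_4) = f(2.736875) = 0.553020
  f(a) × f(c) < 0, new interval: [2.672500, 2.736875]

After 4 iteration(s), the approximation is c_4 = 2.736875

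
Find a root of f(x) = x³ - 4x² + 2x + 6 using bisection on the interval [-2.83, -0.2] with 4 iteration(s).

f(x) = x³ - 4x² + 2x + 6
Initial interval: [-2.83, -0.2]

Iteration 1:
  c_1 = (-2.830000 + (-0.200000))/2 = -1.515000
  f(c_1) = f(-1.515000) = -9.688166
  f(a) × f(c) ≥ 0, new interval: [-1.515000, -0.200000]
Iteration 2:
  c_2 = (-1.515000 + (-0.200000))/2 = -0.857500
  f(c_2) = f(-0.857500) = 0.713250
  f(a) × f(c) < 0, new interval: [-1.515000, -0.857500]
Iteration 3:
  c_3 = (-1.515000 + (-0.857500))/2 = -1.186250
  f(c_3) = f(-1.186250) = -3.670534
  f(a) × f(c) ≥ 0, new interval: [-1.186250, -0.857500]
Iteration 4:
  c_4 = (-1.186250 + (-0.857500))/2 = -1.021875
  f(c_4) = f(-1.021875) = -1.287735
  f(a) × f(c) ≥ 0, new interval: [-1.021875, -0.857500]

After 4 iteration(s), the approximation is c_4 = -1.021875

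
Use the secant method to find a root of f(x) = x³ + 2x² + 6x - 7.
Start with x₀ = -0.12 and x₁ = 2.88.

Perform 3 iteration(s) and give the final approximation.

f(x) = x³ + 2x² + 6x - 7
x₀ = -0.12, x₁ = 2.88

Secant formula: x_{n+1} = x_n - f(x_n)(x_n - x_{n-1})/(f(x_n) - f(x_{n-1}))

Iteration 1:
  f(-0.120000) = -7.692928
  f(2.880000) = 50.756672
  x_2 = 2.880000 - 50.756672×(2.880000 - (-0.120000))/(50.756672 - (-7.692928))
       = 0.274849
Iteration 2:
  f(2.880000) = 50.756672
  f(0.274849) = -5.179057
  x_3 = 0.274849 - (-5.179057)×(0.274849 - 2.880000)/(-5.179057 - 50.756672)
       = 0.516059
Iteration 3:
  f(0.274849) = -5.179057
  f(0.516059) = -3.233579
  x_4 = 0.516059 - (-3.233579)×(0.516059 - 0.274849)/(-3.233579 - (-5.179057))
       = 0.916973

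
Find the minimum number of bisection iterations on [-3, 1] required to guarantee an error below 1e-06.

We need (b-a)/2^n ≤ 1e-06
(1 - (-3))/2^n ≤ 1e-06
4/2^n ≤ 1e-06
2^n ≥ 4000000
n ≥ log₂(4000000) = 21.93
n ≥ 22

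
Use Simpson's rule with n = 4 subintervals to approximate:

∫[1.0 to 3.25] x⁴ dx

f(x) = x⁴
a = 1.0, b = 3.25, n = 4
h = (b - a)/n = 0.562500

Simpson's rule: (h/3)[f(x₀) + 4f(x₁) + 2f(x₂) + ... + f(xₙ)]

x_0 = 1.0000, f(x_0) = 1.000000, coefficient = 1
x_1 = 1.5625, f(x_1) = 5.960464, coefficient = 4
x_2 = 2.1250, f(x_2) = 20.390869, coefficient = 2
x_3 = 2.6875, f(x_3) = 52.166763, coefficient = 4
x_4 = 3.2500, f(x_4) = 111.566406, coefficient = 1

I ≈ (0.562500/3) × 385.857056 = 72.348198
Exact value: 72.318164
Error: 0.030034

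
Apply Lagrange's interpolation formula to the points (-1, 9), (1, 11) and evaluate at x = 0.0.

Lagrange interpolation formula:
P(x) = Σ yᵢ × Lᵢ(x)
where Lᵢ(x) = Π_{j≠i} (x - xⱼ)/(xᵢ - xⱼ)

L_0(0.0) = (0.0 - 1)/(-1 - 1) = 0.500000
L_1(0.0) = (0.0 - (-1))/(1 - (-1)) = 0.500000

P(0.0) = 9×L_0(0.0) + 11×L_1(0.0)
P(0.0) = 10.000000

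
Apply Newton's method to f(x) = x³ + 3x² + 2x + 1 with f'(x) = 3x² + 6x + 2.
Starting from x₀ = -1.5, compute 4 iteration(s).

f(x) = x³ + 3x² + 2x + 1
f'(x) = 3x² + 6x + 2
x₀ = -1.5

Newton-Raphson formula: x_{n+1} = x_n - f(x_n)/f'(x_n)

Iteration 1:
  f(-1.500000) = 1.375000
  f'(-1.500000) = -0.250000
  x_1 = -1.500000 - 1.375000/(-0.250000) = 4.000000
Iteration 2:
  f(4.000000) = 121.000000
  f'(4.000000) = 74.000000
  x_2 = 4.000000 - 121.000000/74.000000 = 2.364865
Iteration 3:
  f(2.364865) = 35.733197
  f'(2.364865) = 32.966947
  x_3 = 2.364865 - 35.733197/32.966947 = 1.280955
Iteration 4:
  f(1.280955) = 10.586297
  f'(1.280955) = 14.608268
  x_4 = 1.280955 - 10.586297/14.608268 = 0.556277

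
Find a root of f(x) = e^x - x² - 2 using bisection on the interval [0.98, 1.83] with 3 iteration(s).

f(x) = e^x - x² - 2
Initial interval: [0.98, 1.83]

Iteration 1:
  c_1 = (0.980000 + 1.830000)/2 = 1.405000
  f(c_1) = f(1.405000) = 0.101502
  f(a) × f(c) < 0, new interval: [0.980000, 1.405000]
Iteration 2:
  c_2 = (0.980000 + 1.405000)/2 = 1.192500
  f(c_2) = f(1.192500) = -0.126747
  f(a) × f(c) ≥ 0, new interval: [1.192500, 1.405000]
Iteration 3:
  c_3 = (1.192500 + 1.405000)/2 = 1.298750
  f(c_3) = f(1.298750) = -0.022039
  f(a) × f(c) ≥ 0, new interval: [1.298750, 1.405000]

After 3 iteration(s), the approximation is c_3 = 1.298750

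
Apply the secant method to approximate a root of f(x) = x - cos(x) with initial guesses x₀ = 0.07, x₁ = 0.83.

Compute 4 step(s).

f(x) = x - cos(x)
x₀ = 0.07, x₁ = 0.83

Secant formula: x_{n+1} = x_n - f(x_n)(x_n - x_{n-1})/(f(x_n) - f(x_{n-1}))

Iteration 1:
  f(0.070000) = -0.927551
  f(0.830000) = 0.155124
  x_2 = 0.830000 - 0.155124×(0.830000 - 0.070000)/(0.155124 - (-0.927551))
       = 0.721108
Iteration 2:
  f(0.830000) = 0.155124
  f(0.721108) = -0.029966
  x_3 = 0.721108 - (-0.029966)×(0.721108 - 0.830000)/(-0.029966 - 0.155124)
       = 0.738738
Iteration 3:
  f(0.721108) = -0.029966
  f(0.738738) = -0.000581
  x_4 = 0.738738 - (-0.000581)×(0.738738 - 0.721108)/(-0.000581 - (-0.029966))
       = 0.739087
Iteration 4:
  f(0.738738) = -0.000581
  f(0.739087) = 0.000002
  x_5 = 0.739087 - 0.000002×(0.739087 - 0.738738)/(0.000002 - (-0.000581))
       = 0.739085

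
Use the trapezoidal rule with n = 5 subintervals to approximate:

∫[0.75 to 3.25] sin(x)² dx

f(x) = sin(x)²
a = 0.75, b = 3.25, n = 5
h = (b - a)/n = 0.500000

Trapezoidal rule: (h/2)[f(x₀) + 2f(x₁) + 2f(x₂) + ... + f(xₙ)]

x_0 = 0.7500, f(x_0) = 0.464631, coefficient = 1
x_1 = 1.2500, f(x_1) = 0.900572, coefficient = 2
x_2 = 1.7500, f(x_2) = 0.968228, coefficient = 2
x_3 = 2.2500, f(x_3) = 0.605398, coefficient = 2
x_4 = 2.7500, f(x_4) = 0.145665, coefficient = 2
x_5 = 3.2500, f(x_5) = 0.011706, coefficient = 1

I ≈ (0.500000/2) × 5.716064 = 1.429016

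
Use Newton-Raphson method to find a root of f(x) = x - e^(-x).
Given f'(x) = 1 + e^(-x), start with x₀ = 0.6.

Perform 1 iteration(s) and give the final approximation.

f(x) = x - e^(-x)
f'(x) = 1 + e^(-x)
x₀ = 0.6

Newton-Raphson formula: x_{n+1} = x_n - f(x_n)/f'(x_n)

Iteration 1:
  f(0.600000) = 0.051188
  f'(0.600000) = 1.548812
  x_1 = 0.600000 - 0.051188/1.548812 = 0.566950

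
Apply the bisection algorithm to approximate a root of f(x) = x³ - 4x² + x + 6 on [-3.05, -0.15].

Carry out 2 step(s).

f(x) = x³ - 4x² + x + 6
Initial interval: [-3.05, -0.15]

Iteration 1:
  c_1 = (-3.050000 + (-0.150000))/2 = -1.600000
  f(c_1) = f(-1.600000) = -9.936000
  f(a) × f(c) ≥ 0, new interval: [-1.600000, -0.150000]
Iteration 2:
  c_2 = (-1.600000 + (-0.150000))/2 = -0.875000
  f(c_2) = f(-0.875000) = 1.392578
  f(a) × f(c) < 0, new interval: [-1.600000, -0.875000]

After 2 iteration(s), the approximation is c_2 = -0.875000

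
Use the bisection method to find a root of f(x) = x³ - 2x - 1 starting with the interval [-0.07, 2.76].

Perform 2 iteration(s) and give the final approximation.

f(x) = x³ - 2x - 1
Initial interval: [-0.07, 2.76]

Iteration 1:
  c_1 = (-0.070000 + 2.760000)/2 = 1.345000
  f(c_1) = f(1.345000) = -1.256861
  f(a) × f(c) ≥ 0, new interval: [1.345000, 2.760000]
Iteration 2:
  c_2 = (1.345000 + 2.760000)/2 = 2.052500
  f(c_2) = f(2.052500) = 3.541682
  f(a) × f(c) < 0, new interval: [1.345000, 2.052500]

After 2 iteration(s), the approximation is c_2 = 2.052500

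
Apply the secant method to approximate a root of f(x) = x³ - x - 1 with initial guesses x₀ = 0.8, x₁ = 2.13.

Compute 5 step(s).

f(x) = x³ - x - 1
x₀ = 0.8, x₁ = 2.13

Secant formula: x_{n+1} = x_n - f(x_n)(x_n - x_{n-1})/(f(x_n) - f(x_{n-1}))

Iteration 1:
  f(0.800000) = -1.288000
  f(2.130000) = 6.533597
  x_2 = 2.130000 - 6.533597×(2.130000 - 0.800000)/(6.533597 - (-1.288000))
       = 1.019014
Iteration 2:
  f(2.130000) = 6.533597
  f(1.019014) = -0.960880
  x_3 = 1.019014 - (-0.960880)×(1.019014 - 2.130000)/(-0.960880 - 6.533597)
       = 1.161456
Iteration 3:
  f(1.019014) = -0.960880
  f(1.161456) = -0.594676
  x_4 = 1.161456 - (-0.594676)×(1.161456 - 1.019014)/(-0.594676 - (-0.960880))
       = 1.392765
Iteration 4:
  f(1.161456) = -0.594676
  f(1.392765) = 0.308915
  x_5 = 1.392765 - 0.308915×(1.392765 - 1.161456)/(0.308915 - (-0.594676))
       = 1.313686
Iteration 5:
  f(1.392765) = 0.308915
  f(1.313686) = -0.046563
  x_6 = 1.313686 - (-0.046563)×(1.313686 - 1.392765)/(-0.046563 - 0.308915)
       = 1.324045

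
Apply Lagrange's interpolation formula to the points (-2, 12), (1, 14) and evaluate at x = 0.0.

Lagrange interpolation formula:
P(x) = Σ yᵢ × Lᵢ(x)
where Lᵢ(x) = Π_{j≠i} (x - xⱼ)/(xᵢ - xⱼ)

L_0(0.0) = (0.0 - 1)/(-2 - 1) = 0.333333
L_1(0.0) = (0.0 - (-2))/(1 - (-2)) = 0.666667

P(0.0) = 12×L_0(0.0) + 14×L_1(0.0)
P(0.0) = 13.333333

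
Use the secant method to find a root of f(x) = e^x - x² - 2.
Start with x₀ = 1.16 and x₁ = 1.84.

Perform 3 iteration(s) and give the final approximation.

f(x) = e^x - x² - 2
x₀ = 1.16, x₁ = 1.84

Secant formula: x_{n+1} = x_n - f(x_n)(x_n - x_{n-1})/(f(x_n) - f(x_{n-1}))

Iteration 1:
  f(1.160000) = -0.155667
  f(1.840000) = 0.910938
  x_2 = 1.840000 - 0.910938×(1.840000 - 1.160000)/(0.910938 - (-0.155667))
       = 1.259243
Iteration 2:
  f(1.840000) = 0.910938
  f(1.259243) = -0.062939
  x_3 = 1.259243 - (-0.062939)×(1.259243 - 1.840000)/(-0.062939 - 0.910938)
       = 1.296776
Iteration 3:
  f(1.259243) = -0.062939
  f(1.296776) = -0.024142
  x_4 = 1.296776 - (-0.024142)×(1.296776 - 1.259243)/(-0.024142 - (-0.062939))
       = 1.320131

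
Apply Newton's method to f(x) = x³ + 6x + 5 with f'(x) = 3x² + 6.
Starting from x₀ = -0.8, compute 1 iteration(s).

f(x) = x³ + 6x + 5
f'(x) = 3x² + 6
x₀ = -0.8

Newton-Raphson formula: x_{n+1} = x_n - f(x_n)/f'(x_n)

Iteration 1:
  f(-0.800000) = -0.312000
  f'(-0.800000) = 7.920000
  x_1 = -0.800000 - (-0.312000)/7.920000 = -0.760606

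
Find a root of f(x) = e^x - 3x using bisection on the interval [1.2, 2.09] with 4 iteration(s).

f(x) = e^x - 3x
Initial interval: [1.2, 2.09]

Iteration 1:
  c_1 = (1.200000 + 2.090000)/2 = 1.645000
  f(c_1) = f(1.645000) = 0.246010
  f(a) × f(c) < 0, new interval: [1.200000, 1.645000]
Iteration 2:
  c_2 = (1.200000 + 1.645000)/2 = 1.422500
  f(c_2) = f(1.422500) = -0.120024
  f(a) × f(c) ≥ 0, new interval: [1.422500, 1.645000]
Iteration 3:
  c_3 = (1.422500 + 1.645000)/2 = 1.533750
  f(c_3) = f(1.533750) = 0.034277
  f(a) × f(c) < 0, new interval: [1.422500, 1.533750]
Iteration 4:
  c_4 = (1.422500 + 1.533750)/2 = 1.478125
  f(c_4) = f(1.478125) = -0.049658
  f(a) × f(c) ≥ 0, new interval: [1.478125, 1.533750]

After 4 iteration(s), the approximation is c_4 = 1.478125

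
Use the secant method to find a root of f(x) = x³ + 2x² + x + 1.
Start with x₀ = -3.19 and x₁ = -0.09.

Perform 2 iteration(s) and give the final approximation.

f(x) = x³ + 2x² + x + 1
x₀ = -3.19, x₁ = -0.09

Secant formula: x_{n+1} = x_n - f(x_n)(x_n - x_{n-1})/(f(x_n) - f(x_{n-1}))

Iteration 1:
  f(-3.190000) = -14.299559
  f(-0.090000) = 0.925471
  x_2 = -0.090000 - 0.925471×(-0.090000 - (-3.190000))/(0.925471 - (-14.299559))
       = -0.278437
Iteration 2:
  f(-0.090000) = 0.925471
  f(-0.278437) = 0.855031
  x_3 = -0.278437 - 0.855031×(-0.278437 - (-0.090000))/(0.855031 - 0.925471)
       = -2.565763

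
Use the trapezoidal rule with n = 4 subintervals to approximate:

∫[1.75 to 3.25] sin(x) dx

f(x) = sin(x)
a = 1.75, b = 3.25, n = 4
h = (b - a)/n = 0.375000

Trapezoidal rule: (h/2)[f(x₀) + 2f(x₁) + 2f(x₂) + ... + f(xₙ)]

x_0 = 1.7500, f(x_0) = 0.983986, coefficient = 1
x_1 = 2.1250, f(x_1) = 0.850320, coefficient = 2
x_2 = 2.5000, f(x_2) = 0.598472, coefficient = 2
x_3 = 2.8750, f(x_3) = 0.263446, coefficient = 2
x_4 = 3.2500, f(x_4) = -0.108195, coefficient = 1

I ≈ (0.375000/2) × 4.300267 = 0.806300
Exact value: 0.815884
Error: 0.009584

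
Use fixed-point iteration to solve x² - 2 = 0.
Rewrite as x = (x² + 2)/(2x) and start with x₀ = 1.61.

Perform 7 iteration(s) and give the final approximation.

Equation: x² - 2 = 0
Fixed-point form: x = (x² + 2)/(2x)
x₀ = 1.61

x_1 = g(1.610000) = 1.426118
x_2 = g(1.426118) = 1.414263
x_3 = g(1.414263) = 1.414214
x_4 = g(1.414214) = 1.414214
x_5 = g(1.414214) = 1.414214
x_6 = g(1.414214) = 1.414214
x_7 = g(1.414214) = 1.414214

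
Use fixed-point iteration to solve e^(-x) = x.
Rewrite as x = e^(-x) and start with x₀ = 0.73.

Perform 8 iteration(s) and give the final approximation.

Equation: e^(-x) = x
Fixed-point form: x = e^(-x)
x₀ = 0.73

x_1 = g(0.730000) = 0.481909
x_2 = g(0.481909) = 0.617603
x_3 = g(0.617603) = 0.539235
x_4 = g(0.539235) = 0.583194
x_5 = g(0.583194) = 0.558113
x_6 = g(0.558113) = 0.572288
x_7 = g(0.572288) = 0.564233
x_8 = g(0.564233) = 0.568796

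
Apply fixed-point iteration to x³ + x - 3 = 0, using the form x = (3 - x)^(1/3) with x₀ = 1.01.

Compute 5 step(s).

Equation: x³ + x - 3 = 0
Fixed-point form: x = (3 - x)^(1/3)
x₀ = 1.01

x_1 = g(1.010000) = 1.257818
x_2 = g(1.257818) = 1.203274
x_3 = g(1.203274) = 1.215702
x_4 = g(1.215702) = 1.212893
x_5 = g(1.212893) = 1.213529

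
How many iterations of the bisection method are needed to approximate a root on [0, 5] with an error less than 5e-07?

We need (b-a)/2^n ≤ 5e-07
(5 - 0)/2^n ≤ 5e-07
5/2^n ≤ 5e-07
2^n ≥ 10000000
n ≥ log₂(10000000) = 23.25
n ≥ 24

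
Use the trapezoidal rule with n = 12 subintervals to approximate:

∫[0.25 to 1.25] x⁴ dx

f(x) = x⁴
a = 0.25, b = 1.25, n = 12
h = (b - a)/n = 0.083333

Trapezoidal rule: (h/2)[f(x₀) + 2f(x₁) + 2f(x₂) + ... + f(xₙ)]

x_0 = 0.2500, f(x_0) = 0.003906, coefficient = 1
x_1 = 0.3333, f(x_1) = 0.012346, coefficient = 2
x_2 = 0.4167, f(x_2) = 0.030141, coefficient = 2
x_3 = 0.5000, f(x_3) = 0.062500, coefficient = 2
x_4 = 0.5833, f(x_4) = 0.115789, coefficient = 2
x_5 = 0.6667, f(x_5) = 0.197531, coefficient = 2
x_6 = 0.7500, f(x_6) = 0.316406, coefficient = 2
x_7 = 0.8333, f(x_7) = 0.482253, coefficient = 2
x_8 = 0.9167, f(x_8) = 0.706067, coefficient = 2
x_9 = 1.0000, f(x_9) = 1.000000, coefficient = 2
x_10 = 1.0833, f(x_10) = 1.377363, coefficient = 2
x_11 = 1.1667, f(x_11) = 1.852623, coefficient = 2
x_12 = 1.2500, f(x_12) = 2.441406, coefficient = 1

I ≈ (0.083333/2) × 14.751350 = 0.614640
Exact value: 0.610156
Error: 0.004483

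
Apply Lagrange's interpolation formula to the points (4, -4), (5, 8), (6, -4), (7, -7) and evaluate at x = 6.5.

Lagrange interpolation formula:
P(x) = Σ yᵢ × Lᵢ(x)
where Lᵢ(x) = Π_{j≠i} (x - xⱼ)/(xᵢ - xⱼ)

L_0(6.5) = (6.5 - 5)/(4 - 5) × (6.5 - 6)/(4 - 6) × (6.5 - 7)/(4 - 7) = 0.062500
L_1(6.5) = (6.5 - 4)/(5 - 4) × (6.5 - 6)/(5 - 6) × (6.5 - 7)/(5 - 7) = -0.312500
L_2(6.5) = (6.5 - 4)/(6 - 4) × (6.5 - 5)/(6 - 5) × (6.5 - 7)/(6 - 7) = 0.937500
L_3(6.5) = (6.5 - 4)/(7 - 4) × (6.5 - 5)/(7 - 5) × (6.5 - 6)/(7 - 6) = 0.312500

P(6.5) = (-4)×L_0(6.5) + 8×L_1(6.5) + (-4)×L_2(6.5) + (-7)×L_3(6.5)
P(6.5) = -8.687500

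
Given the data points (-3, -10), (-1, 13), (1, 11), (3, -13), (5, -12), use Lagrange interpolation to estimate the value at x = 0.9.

Lagrange interpolation formula:
P(x) = Σ yᵢ × Lᵢ(x)
where Lᵢ(x) = Π_{j≠i} (x - xⱼ)/(xᵢ - xⱼ)

L_0(0.9) = (0.9 - (-1))/(-3 - (-1)) × (0.9 - 1)/(-3 - 1) × (0.9 - 3)/(-3 - 3) × (0.9 - 5)/(-3 - 5) = -0.004260
L_1(0.9) = (0.9 - (-3))/(-1 - (-3)) × (0.9 - 1)/(-1 - 1) × (0.9 - 3)/(-1 - 3) × (0.9 - 5)/(-1 - 5) = 0.034978
L_2(0.9) = (0.9 - (-3))/(1 - (-3)) × (0.9 - (-1))/(1 - (-1)) × (0.9 - 3)/(1 - 3) × (0.9 - 5)/(1 - 5) = 0.996877
L_3(0.9) = (0.9 - (-3))/(3 - (-3)) × (0.9 - (-1))/(3 - (-1)) × (0.9 - 1)/(3 - 1) × (0.9 - 5)/(3 - 5) = -0.031647
L_4(0.9) = (0.9 - (-3))/(5 - (-3)) × (0.9 - (-1))/(5 - (-1)) × (0.9 - 1)/(5 - 1) × (0.9 - 3)/(5 - 3) = 0.004052

P(0.9) = (-10)×L_0(0.9) + 13×L_1(0.9) + 11×L_2(0.9) + (-13)×L_3(0.9) + (-12)×L_4(0.9)
P(0.9) = 11.825741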